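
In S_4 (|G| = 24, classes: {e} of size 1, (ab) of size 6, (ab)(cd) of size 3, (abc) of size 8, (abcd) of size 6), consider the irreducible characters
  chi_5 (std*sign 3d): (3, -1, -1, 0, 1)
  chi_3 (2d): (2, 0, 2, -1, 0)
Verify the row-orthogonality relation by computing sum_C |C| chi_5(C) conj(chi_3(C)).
Sum = 0; so <chi_5, chi_3> = 0 (distinct irreducibles are orthogonal).

Argument: Compute term by term over conjugacy classes (|C| * chi_5(C) * conj(chi_3(C))):
  1*(3)*conj(2) + 6*(-1)*conj(0) + 3*(-1)*conj(2) + 8*(0)*conj(-1) + 6*(1)*conj(0)
  = (6) + (0) + (-6) + (0) + (0)
  = 0.
Dividing by |G| = 24 gives 0/24 = 0, matching the row-orthogonality relation <chi_5, chi_3> = [chi_5 = chi_3].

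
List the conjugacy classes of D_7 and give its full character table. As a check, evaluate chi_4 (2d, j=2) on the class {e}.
Conjugacy classes: {e} of size 1, {r^1, r^6} of size 2, {r^2, r^5} of size 2, {r^3, r^4} of size 2, {s, sr, ..., sr^6} of size 7.
Character table:
  irrep \ class              {e} (size 1)  {r^1, r^6} (size 2)  {r^2, r^5} (size 2)  {r^3, r^4} (size 2)  {s, sr, ..., sr^6} (size 7)
  chi_1 (triv)               1             1                    1                    1                    1                          
  chi_2 (sign: r->1, s->-1)  1             1                    1                    1                    -1                         
  chi_3 (2d, j=1)            2             2*cos(2*pi/7)        -2*cos(3*pi/7)       -2*cos(pi/7)         0                          
  chi_4 (2d, j=2)            2             -2*cos(3*pi/7)       -2*cos(pi/7)         2*cos(2*pi/7)        0                          
  chi_5 (2d, j=3)            2             -2*cos(pi/7)         2*cos(2*pi/7)        -2*cos(3*pi/7)       0                          

Spot check: chi_4 (2d, j=2) on {e} = 2.

Argument: D_7 has order 2*7 = 14 with 5 conjugacy classes, hence 5 irreducibles. Sum of squared dims 1 + 1 + 4 + 4 + 4 = 14 = |G|. Linear characters come from the abelianisation; the 2-dimensional irreps have character r^k -> 2*cos(2*pi*j*k/7), reflections -> 0.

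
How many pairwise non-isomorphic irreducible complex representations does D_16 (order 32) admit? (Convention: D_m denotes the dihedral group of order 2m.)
11

Why: The number of irreducible complex representations of a finite group equals its number of conjugacy classes. D_16 has 11 conjugacy classes (n/2 + 3 for n even), so D_16 (order 32) has exactly 11 irreducible complex representations.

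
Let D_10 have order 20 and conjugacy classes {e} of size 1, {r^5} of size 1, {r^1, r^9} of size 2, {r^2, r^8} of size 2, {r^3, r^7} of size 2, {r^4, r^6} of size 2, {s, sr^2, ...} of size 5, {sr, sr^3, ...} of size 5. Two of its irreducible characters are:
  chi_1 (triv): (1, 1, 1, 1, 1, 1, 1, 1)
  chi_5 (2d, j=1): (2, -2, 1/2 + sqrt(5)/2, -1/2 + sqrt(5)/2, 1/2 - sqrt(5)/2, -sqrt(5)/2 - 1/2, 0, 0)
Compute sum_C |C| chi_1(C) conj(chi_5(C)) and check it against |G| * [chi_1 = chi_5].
Sum = 0; so <chi_1, chi_5> = 0 (distinct irreducibles are orthogonal).

Derivation: Compute term by term over conjugacy classes (|C| * chi_1(C) * conj(chi_5(C))):
  1*(1)*conj(2) + 1*(1)*conj(-2) + 2*(1)*conj(1/2 + sqrt(5)/2) + 2*(1)*conj(-1/2 + sqrt(5)/2) + 2*(1)*conj(1/2 - sqrt(5)/2) + 2*(1)*conj(-sqrt(5)/2 - 1/2) + 5*(1)*conj(0) + 5*(1)*conj(0)
  = (2) + (-2) + (1 + sqrt(5)) + (-1 + sqrt(5)) + (1 - sqrt(5)) + (-sqrt(5) - 1) + (0) + (0)
  = 0.
Dividing by |G| = 20 gives 0/20 = 0, matching the row-orthogonality relation <chi_1, chi_5> = [chi_1 = chi_5].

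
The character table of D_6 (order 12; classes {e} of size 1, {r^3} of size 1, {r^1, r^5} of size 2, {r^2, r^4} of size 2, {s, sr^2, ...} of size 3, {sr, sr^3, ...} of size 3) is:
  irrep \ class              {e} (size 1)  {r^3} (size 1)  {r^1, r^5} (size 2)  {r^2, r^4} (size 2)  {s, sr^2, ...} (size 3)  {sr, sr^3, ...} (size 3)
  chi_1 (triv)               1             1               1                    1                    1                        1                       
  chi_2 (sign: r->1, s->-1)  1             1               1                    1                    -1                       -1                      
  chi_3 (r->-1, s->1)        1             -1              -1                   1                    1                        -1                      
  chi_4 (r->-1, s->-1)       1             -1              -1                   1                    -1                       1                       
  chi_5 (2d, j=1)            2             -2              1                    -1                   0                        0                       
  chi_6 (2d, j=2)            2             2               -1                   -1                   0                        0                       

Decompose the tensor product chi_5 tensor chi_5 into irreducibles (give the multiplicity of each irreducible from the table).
chi_5 tensor chi_5 = chi_1 + chi_2 + chi_6 (all other irreducibles have multiplicity 0).

Working: The character of a tensor product is the pointwise product (chi_5 * chi_5)(C) = chi_5(C) * chi_5(C):
  {e}: (2)*(2), {r^3}: (-2)*(-2), {r^1, r^5}: (1)*(1), {r^2, r^4}: (-1)*(-1), {s, sr^2, ...}: (0)*(0), {sr, sr^3, ...}: (0)*(0)
so (chi_5 * chi_5) takes values
  {e} -> 4, {r^3} -> 4, {r^1, r^5} -> 1, {r^2, r^4} -> 1, {s, sr^2, ...} -> 0, {sr, sr^3, ...} -> 0.
Now take the inner product of this character with each irreducible chi from the table, <chi_5*chi_5, chi> = (1/12) sum_C |C| (chi_5*chi_5)(C) conj(chi(C)):
  <chi_5*chi_5, chi_1> = (1/12)[1*(4)*conj(1) + 1*(4)*conj(1) + 2*(1)*conj(1) + 2*(1)*conj(1) + 3*(0)*conj(1) + 3*(0)*conj(1)]
      = (1/12)[(4) + (4) + (2) + (2) + (0) + (0)] = 12/12 = 1
  <chi_5*chi_5, chi_2> = (1/12)[1*(4)*conj(1) + 1*(4)*conj(1) + 2*(1)*conj(1) + 2*(1)*conj(1) + 3*(0)*conj(-1) + 3*(0)*conj(-1)]
      = (1/12)[(4) + (4) + (2) + (2) + (0) + (0)] = 12/12 = 1
  <chi_5*chi_5, chi_3> = (1/12)[1*(4)*conj(1) + 1*(4)*conj(-1) + 2*(1)*conj(-1) + 2*(1)*conj(1) + 3*(0)*conj(1) + 3*(0)*conj(-1)]
      = (1/12)[(4) + (-4) + (-2) + (2) + (0) + (0)] = 0/12 = 0
  <chi_5*chi_5, chi_4> = (1/12)[1*(4)*conj(1) + 1*(4)*conj(-1) + 2*(1)*conj(-1) + 2*(1)*conj(1) + 3*(0)*conj(-1) + 3*(0)*conj(1)]
      = (1/12)[(4) + (-4) + (-2) + (2) + (0) + (0)] = 0/12 = 0
  <chi_5*chi_5, chi_5> = (1/12)[1*(4)*conj(2) + 1*(4)*conj(-2) + 2*(1)*conj(1) + 2*(1)*conj(-1) + 3*(0)*conj(0) + 3*(0)*conj(0)]
      = (1/12)[(8) + (-8) + (2) + (-2) + (0) + (0)] = 0/12 = 0
  <chi_5*chi_5, chi_6> = (1/12)[1*(4)*conj(2) + 1*(4)*conj(2) + 2*(1)*conj(-1) + 2*(1)*conj(-1) + 3*(0)*conj(0) + 3*(0)*conj(0)]
      = (1/12)[(8) + (8) + (-2) + (-2) + (0) + (0)] = 12/12 = 1
Hence the multiplicities are chi_1: 1, chi_2: 1, chi_6: 1. Dimension check: dim(chi_5)*dim(chi_5) = 2*2 = 4 and sum (mult * dim) = 1*1 + 1*1 + 1*2 = 4.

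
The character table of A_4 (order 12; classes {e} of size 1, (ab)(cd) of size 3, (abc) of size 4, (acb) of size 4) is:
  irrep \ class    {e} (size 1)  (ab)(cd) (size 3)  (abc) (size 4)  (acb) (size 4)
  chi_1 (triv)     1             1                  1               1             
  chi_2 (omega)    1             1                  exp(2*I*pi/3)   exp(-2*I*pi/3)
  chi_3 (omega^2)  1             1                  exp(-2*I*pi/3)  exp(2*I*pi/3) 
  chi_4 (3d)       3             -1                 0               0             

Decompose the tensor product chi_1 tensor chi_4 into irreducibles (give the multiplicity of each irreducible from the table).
chi_1 tensor chi_4 = chi_4 (all other irreducibles have multiplicity 0).

Solution. The character of a tensor product is the pointwise product (chi_1 * chi_4)(C) = chi_1(C) * chi_4(C):
  {e}: (1)*(3), (ab)(cd): (1)*(-1), (abc): (1)*(0), (acb): (1)*(0)
so (chi_1 * chi_4) takes values
  {e} -> 3, (ab)(cd) -> -1, (abc) -> 0, (acb) -> 0.
Now take the inner product of this character with each irreducible chi from the table, <chi_1*chi_4, chi> = (1/12) sum_C |C| (chi_1*chi_4)(C) conj(chi(C)):
  <chi_1*chi_4, chi_1> = (1/12)[1*(3)*conj(1) + 3*(-1)*conj(1) + 4*(0)*conj(1) + 4*(0)*conj(1)]
      = (1/12)[(3) + (-3) + (0) + (0)] = 0/12 = 0
  <chi_1*chi_4, chi_2> = (1/12)[1*(3)*conj(1) + 3*(-1)*conj(1) + 4*(0)*conj(exp(2*I*pi/3)) + 4*(0)*conj(exp(-2*I*pi/3))]
      = (1/12)[(3) + (-3) + (0) + (0)] = 0/12 = 0
  <chi_1*chi_4, chi_3> = (1/12)[1*(3)*conj(1) + 3*(-1)*conj(1) + 4*(0)*conj(exp(-2*I*pi/3)) + 4*(0)*conj(exp(2*I*pi/3))]
      = (1/12)[(3) + (-3) + (0) + (0)] = 0/12 = 0
  <chi_1*chi_4, chi_4> = (1/12)[1*(3)*conj(3) + 3*(-1)*conj(-1) + 4*(0)*conj(0) + 4*(0)*conj(0)]
      = (1/12)[(9) + (3) + (0) + (0)] = 12/12 = 1
(Exp terms are combined using exp(i*s)*conj(exp(i*t)) = exp(i*(s-t)), and sums of them are collapsed using the identity that for every m > 1 the m distinct m-th roots of unity sum to 0, e.g. 1 + exp(2*I*pi/3) + exp(-2*I*pi/3) = 0.)
Hence the multiplicities are chi_4: 1. Dimension check: dim(chi_1)*dim(chi_4) = 1*3 = 3 and sum (mult * dim) = 1*3 = 3.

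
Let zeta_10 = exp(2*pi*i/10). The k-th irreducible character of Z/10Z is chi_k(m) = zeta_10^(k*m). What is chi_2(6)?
chi_2(6) = zeta_10^12 = exp(2*I*pi/5)

Argument: chi_2(6) = zeta_10^(2*6) = zeta_10^12. Since zeta_10^10 = 1, this equals zeta_10^2 = exp(2*pi*i*2/10) = exp(2*I*pi/5).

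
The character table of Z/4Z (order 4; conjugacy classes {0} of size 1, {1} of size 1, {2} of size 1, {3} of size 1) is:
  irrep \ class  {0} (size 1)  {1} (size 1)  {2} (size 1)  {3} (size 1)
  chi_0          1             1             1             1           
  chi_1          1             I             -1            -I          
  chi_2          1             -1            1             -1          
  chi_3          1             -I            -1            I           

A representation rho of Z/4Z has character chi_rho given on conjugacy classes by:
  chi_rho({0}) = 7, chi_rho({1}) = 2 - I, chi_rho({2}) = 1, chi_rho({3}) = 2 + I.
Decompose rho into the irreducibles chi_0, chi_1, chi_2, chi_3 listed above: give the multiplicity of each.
Multiplicities: chi_0: 3, chi_1: 1, chi_2: 1, chi_3: 2.

Derivation: Use <chi_rho, chi> = (1/|G|) sum_C |C| * chi_rho(C) * conj(chi(C)) with |G| = 4 for each irreducible chi in the table:
  <chi_rho, chi_0> = (1/4)[1*(7)*conj(1) + 1*(2 - I)*conj(1) + 1*(1)*conj(1) + 1*(2 + I)*conj(1)]
      = (1/4)[(7) + (2 - I) + (1) + (2 + I)] = 12/4 = 3
  <chi_rho, chi_1> = (1/4)[1*(7)*conj(1) + 1*(2 - I)*conj(I) + 1*(1)*conj(-1) + 1*(2 + I)*conj(-I)]
      = (1/4)[(7) + (-1 - 2*I) + (-1) + (-1 + 2*I)] = 4/4 = 1
  <chi_rho, chi_2> = (1/4)[1*(7)*conj(1) + 1*(2 - I)*conj(-1) + 1*(1)*conj(1) + 1*(2 + I)*conj(-1)]
      = (1/4)[(7) + (-2 + I) + (1) + (-2 - I)] = 4/4 = 1
  <chi_rho, chi_3> = (1/4)[1*(7)*conj(1) + 1*(2 - I)*conj(-I) + 1*(1)*conj(-1) + 1*(2 + I)*conj(I)]
      = (1/4)[(7) + (1 + 2*I) + (-1) + (1 - 2*I)] = 8/4 = 2
(Exp terms are combined using exp(i*s)*conj(exp(i*t)) = exp(i*(s-t)), and sums of them are collapsed using the identity that for every m > 1 the m distinct m-th roots of unity sum to 0, e.g. 1 + exp(2*I*pi/3) + exp(-2*I*pi/3) = 0.)
Dimension check: dim(rho) = sum (mult * dim) = 3*1 + 1*1 + 1*1 + 2*1 = 7 = chi_rho(e) = 7.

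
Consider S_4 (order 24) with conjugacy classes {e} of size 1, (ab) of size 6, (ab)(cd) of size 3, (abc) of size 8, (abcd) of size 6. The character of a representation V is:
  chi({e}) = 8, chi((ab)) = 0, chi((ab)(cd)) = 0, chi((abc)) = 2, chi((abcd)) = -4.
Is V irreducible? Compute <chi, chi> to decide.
Not irreducible (reducible): <chi, chi> = 8 > 1.

Justification: <chi, chi> = (1/|G|) sum_C |C| * |chi(C)|^2 = (1/24)[1*|8|^2 + 6*|0|^2 + 3*|0|^2 + 8*|2|^2 + 6*|-4|^2]
  = (1/24)[(64) + (0) + (0) + (32) + (96)] = 192/24 = 8.
A character is irreducible iff <chi, chi> = 1, so this representation is reducible.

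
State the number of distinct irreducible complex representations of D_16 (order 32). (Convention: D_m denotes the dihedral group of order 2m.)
11

The number of irreducible complex representations of a finite group equals its number of conjugacy classes. D_16 has 11 conjugacy classes (n/2 + 3 for n even), so D_16 (order 32) has exactly 11 irreducible complex representations.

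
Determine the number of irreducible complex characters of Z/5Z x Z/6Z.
30

Derivation: The number of irreducible complex representations of a finite group equals its number of conjugacy classes. Z/5Z x Z/6Z is abelian of order 30, so every element is its own conjugacy class: 30 classes, so Z/5Z x Z/6Z (order 30) has exactly 30 irreducible complex representations.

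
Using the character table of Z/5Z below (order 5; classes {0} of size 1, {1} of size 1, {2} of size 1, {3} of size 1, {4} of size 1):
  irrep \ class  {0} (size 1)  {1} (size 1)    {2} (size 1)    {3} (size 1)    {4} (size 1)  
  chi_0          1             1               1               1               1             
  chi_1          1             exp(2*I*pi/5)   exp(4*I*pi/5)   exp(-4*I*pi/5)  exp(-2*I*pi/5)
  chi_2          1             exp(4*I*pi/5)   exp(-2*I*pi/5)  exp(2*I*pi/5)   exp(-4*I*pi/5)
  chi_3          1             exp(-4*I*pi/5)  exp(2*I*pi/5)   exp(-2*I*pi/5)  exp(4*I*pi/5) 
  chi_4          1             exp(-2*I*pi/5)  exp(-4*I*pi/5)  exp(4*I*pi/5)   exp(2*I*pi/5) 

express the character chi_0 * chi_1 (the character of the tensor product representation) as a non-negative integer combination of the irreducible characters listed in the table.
chi_0 tensor chi_1 = chi_1 (all other irreducibles have multiplicity 0).

Argument: The character of a tensor product is the pointwise product (chi_0 * chi_1)(C) = chi_0(C) * chi_1(C):
  {0}: (1)*(1), {1}: (1)*(exp(2*I*pi/5)), {2}: (1)*(exp(4*I*pi/5)), {3}: (1)*(exp(-4*I*pi/5)), {4}: (1)*(exp(-2*I*pi/5))
so (chi_0 * chi_1) takes values
  {0} -> 1, {1} -> exp(2*I*pi/5), {2} -> exp(4*I*pi/5), {3} -> exp(-4*I*pi/5), {4} -> exp(-2*I*pi/5).
Now take the inner product of this character with each irreducible chi from the table, <chi_0*chi_1, chi> = (1/5) sum_C |C| (chi_0*chi_1)(C) conj(chi(C)):
  <chi_0*chi_1, chi_0> = (1/5)[1*(1)*conj(1) + 1*(exp(2*I*pi/5))*conj(1) + 1*(exp(4*I*pi/5))*conj(1) + 1*(exp(-4*I*pi/5))*conj(1) + 1*(exp(-2*I*pi/5))*conj(1)]
      = (1/5)[(1) + (exp(2*I*pi/5)) + (exp(4*I*pi/5)) + (exp(-4*I*pi/5)) + (exp(-2*I*pi/5))] = 0/5 = 0
  <chi_0*chi_1, chi_1> = (1/5)[1*(1)*conj(1) + 1*(exp(2*I*pi/5))*conj(exp(2*I*pi/5)) + 1*(exp(4*I*pi/5))*conj(exp(4*I*pi/5)) + 1*(exp(-4*I*pi/5))*conj(exp(-4*I*pi/5)) + 1*(exp(-2*I*pi/5))*conj(exp(-2*I*pi/5))]
      = (1/5)[(1) + (1) + (1) + (1) + (1)] = 5/5 = 1
  <chi_0*chi_1, chi_2> = (1/5)[1*(1)*conj(1) + 1*(exp(2*I*pi/5))*conj(exp(4*I*pi/5)) + 1*(exp(4*I*pi/5))*conj(exp(-2*I*pi/5)) + 1*(exp(-4*I*pi/5))*conj(exp(2*I*pi/5)) + 1*(exp(-2*I*pi/5))*conj(exp(-4*I*pi/5))]
      = (1/5)[(1) + (exp(-2*I*pi/5)) + (exp(-4*I*pi/5)) + (exp(4*I*pi/5)) + (exp(2*I*pi/5))] = 0/5 = 0
  <chi_0*chi_1, chi_3> = (1/5)[1*(1)*conj(1) + 1*(exp(2*I*pi/5))*conj(exp(-4*I*pi/5)) + 1*(exp(4*I*pi/5))*conj(exp(2*I*pi/5)) + 1*(exp(-4*I*pi/5))*conj(exp(-2*I*pi/5)) + 1*(exp(-2*I*pi/5))*conj(exp(4*I*pi/5))]
      = (1/5)[(1) + (exp(-4*I*pi/5)) + (exp(2*I*pi/5)) + (exp(-2*I*pi/5)) + (exp(4*I*pi/5))] = 0/5 = 0
  <chi_0*chi_1, chi_4> = (1/5)[1*(1)*conj(1) + 1*(exp(2*I*pi/5))*conj(exp(-2*I*pi/5)) + 1*(exp(4*I*pi/5))*conj(exp(-4*I*pi/5)) + 1*(exp(-4*I*pi/5))*conj(exp(4*I*pi/5)) + 1*(exp(-2*I*pi/5))*conj(exp(2*I*pi/5))]
      = (1/5)[(1) + (exp(4*I*pi/5)) + (exp(-2*I*pi/5)) + (exp(2*I*pi/5)) + (exp(-4*I*pi/5))] = 0/5 = 0
(Exp terms are combined using exp(i*s)*conj(exp(i*t)) = exp(i*(s-t)), and sums of them are collapsed using the identity that for every m > 1 the m distinct m-th roots of unity sum to 0, e.g. 1 + exp(2*I*pi/3) + exp(-2*I*pi/3) = 0.)
Hence the multiplicities are chi_1: 1. Dimension check: dim(chi_0)*dim(chi_1) = 1*1 = 1 and sum (mult * dim) = 1*1 = 1.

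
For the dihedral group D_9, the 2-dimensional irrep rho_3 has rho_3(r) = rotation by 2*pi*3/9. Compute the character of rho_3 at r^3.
chi_{rho_3}(r^3) = 2*cos(2*pi*3*3/9) = 2

Details: rho_3(r^3) is rotation by angle 2*pi*3*3/9, whose trace is 2*cos(2*pi*3*3/9) = 2.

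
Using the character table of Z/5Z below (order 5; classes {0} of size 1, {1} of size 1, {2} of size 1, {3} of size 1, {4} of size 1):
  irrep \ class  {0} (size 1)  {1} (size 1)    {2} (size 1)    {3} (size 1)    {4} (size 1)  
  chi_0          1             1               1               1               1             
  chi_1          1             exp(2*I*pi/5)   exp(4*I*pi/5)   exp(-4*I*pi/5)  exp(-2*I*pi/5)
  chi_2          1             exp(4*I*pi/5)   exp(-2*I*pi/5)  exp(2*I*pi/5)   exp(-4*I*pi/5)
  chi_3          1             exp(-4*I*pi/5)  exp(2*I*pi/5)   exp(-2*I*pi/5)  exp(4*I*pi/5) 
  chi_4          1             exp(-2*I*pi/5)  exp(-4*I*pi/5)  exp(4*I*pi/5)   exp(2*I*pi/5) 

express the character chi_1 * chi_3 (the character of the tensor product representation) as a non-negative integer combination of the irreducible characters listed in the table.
chi_1 tensor chi_3 = chi_4 (all other irreducibles have multiplicity 0).

Working: The character of a tensor product is the pointwise product (chi_1 * chi_3)(C) = chi_1(C) * chi_3(C):
  {0}: (1)*(1), {1}: (exp(2*I*pi/5))*(exp(-4*I*pi/5)), {2}: (exp(4*I*pi/5))*(exp(2*I*pi/5)), {3}: (exp(-4*I*pi/5))*(exp(-2*I*pi/5)), {4}: (exp(-2*I*pi/5))*(exp(4*I*pi/5))
so (chi_1 * chi_3) takes values
  {0} -> 1, {1} -> exp(-2*I*pi/5), {2} -> exp(-4*I*pi/5), {3} -> exp(4*I*pi/5), {4} -> exp(2*I*pi/5).
Now take the inner product of this character with each irreducible chi from the table, <chi_1*chi_3, chi> = (1/5) sum_C |C| (chi_1*chi_3)(C) conj(chi(C)):
  <chi_1*chi_3, chi_0> = (1/5)[1*(1)*conj(1) + 1*(exp(-2*I*pi/5))*conj(1) + 1*(exp(-4*I*pi/5))*conj(1) + 1*(exp(4*I*pi/5))*conj(1) + 1*(exp(2*I*pi/5))*conj(1)]
      = (1/5)[(1) + (exp(-2*I*pi/5)) + (exp(-4*I*pi/5)) + (exp(4*I*pi/5)) + (exp(2*I*pi/5))] = 0/5 = 0
  <chi_1*chi_3, chi_1> = (1/5)[1*(1)*conj(1) + 1*(exp(-2*I*pi/5))*conj(exp(2*I*pi/5)) + 1*(exp(-4*I*pi/5))*conj(exp(4*I*pi/5)) + 1*(exp(4*I*pi/5))*conj(exp(-4*I*pi/5)) + 1*(exp(2*I*pi/5))*conj(exp(-2*I*pi/5))]
      = (1/5)[(1) + (exp(-4*I*pi/5)) + (exp(2*I*pi/5)) + (exp(-2*I*pi/5)) + (exp(4*I*pi/5))] = 0/5 = 0
  <chi_1*chi_3, chi_2> = (1/5)[1*(1)*conj(1) + 1*(exp(-2*I*pi/5))*conj(exp(4*I*pi/5)) + 1*(exp(-4*I*pi/5))*conj(exp(-2*I*pi/5)) + 1*(exp(4*I*pi/5))*conj(exp(2*I*pi/5)) + 1*(exp(2*I*pi/5))*conj(exp(-4*I*pi/5))]
      = (1/5)[(1) + (exp(4*I*pi/5)) + (exp(-2*I*pi/5)) + (exp(2*I*pi/5)) + (exp(-4*I*pi/5))] = 0/5 = 0
  <chi_1*chi_3, chi_3> = (1/5)[1*(1)*conj(1) + 1*(exp(-2*I*pi/5))*conj(exp(-4*I*pi/5)) + 1*(exp(-4*I*pi/5))*conj(exp(2*I*pi/5)) + 1*(exp(4*I*pi/5))*conj(exp(-2*I*pi/5)) + 1*(exp(2*I*pi/5))*conj(exp(4*I*pi/5))]
      = (1/5)[(1) + (exp(2*I*pi/5)) + (exp(4*I*pi/5)) + (exp(-4*I*pi/5)) + (exp(-2*I*pi/5))] = 0/5 = 0
  <chi_1*chi_3, chi_4> = (1/5)[1*(1)*conj(1) + 1*(exp(-2*I*pi/5))*conj(exp(-2*I*pi/5)) + 1*(exp(-4*I*pi/5))*conj(exp(-4*I*pi/5)) + 1*(exp(4*I*pi/5))*conj(exp(4*I*pi/5)) + 1*(exp(2*I*pi/5))*conj(exp(2*I*pi/5))]
      = (1/5)[(1) + (1) + (1) + (1) + (1)] = 5/5 = 1
(Exp terms are combined using exp(i*s)*conj(exp(i*t)) = exp(i*(s-t)), and sums of them are collapsed using the identity that for every m > 1 the m distinct m-th roots of unity sum to 0, e.g. 1 + exp(2*I*pi/3) + exp(-2*I*pi/3) = 0.)
Hence the multiplicities are chi_4: 1. Dimension check: dim(chi_1)*dim(chi_3) = 1*1 = 1 and sum (mult * dim) = 1*1 = 1.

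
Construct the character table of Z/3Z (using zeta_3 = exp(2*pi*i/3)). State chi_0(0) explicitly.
Character table of Z/3Z (irreps indexed chi_0,...,chi_2 with chi_k(m) = zeta_3^(k*m), zeta_3 = exp(2*pi*i/3)):
  irrep \ class  {0} (size 1)  {1} (size 1)    {2} (size 1)  
  chi_0          1             1               1             
  chi_1          1             exp(2*I*pi/3)   exp(-2*I*pi/3)
  chi_2          1             exp(-2*I*pi/3)  exp(2*I*pi/3) 

Spot check: chi_0(0) = zeta_3^(0*0) = zeta_3^0 = 1.

Proof sketch: Z/3Z is abelian, so all 3 irreducible complex representations are 1-dimensional. They are given by chi_k(m) = zeta_3^(k*m) for k = 0,...,2. Row orthogonality: sum_m chi_k(m) conj(chi_l(m)) = 3 * [k = l].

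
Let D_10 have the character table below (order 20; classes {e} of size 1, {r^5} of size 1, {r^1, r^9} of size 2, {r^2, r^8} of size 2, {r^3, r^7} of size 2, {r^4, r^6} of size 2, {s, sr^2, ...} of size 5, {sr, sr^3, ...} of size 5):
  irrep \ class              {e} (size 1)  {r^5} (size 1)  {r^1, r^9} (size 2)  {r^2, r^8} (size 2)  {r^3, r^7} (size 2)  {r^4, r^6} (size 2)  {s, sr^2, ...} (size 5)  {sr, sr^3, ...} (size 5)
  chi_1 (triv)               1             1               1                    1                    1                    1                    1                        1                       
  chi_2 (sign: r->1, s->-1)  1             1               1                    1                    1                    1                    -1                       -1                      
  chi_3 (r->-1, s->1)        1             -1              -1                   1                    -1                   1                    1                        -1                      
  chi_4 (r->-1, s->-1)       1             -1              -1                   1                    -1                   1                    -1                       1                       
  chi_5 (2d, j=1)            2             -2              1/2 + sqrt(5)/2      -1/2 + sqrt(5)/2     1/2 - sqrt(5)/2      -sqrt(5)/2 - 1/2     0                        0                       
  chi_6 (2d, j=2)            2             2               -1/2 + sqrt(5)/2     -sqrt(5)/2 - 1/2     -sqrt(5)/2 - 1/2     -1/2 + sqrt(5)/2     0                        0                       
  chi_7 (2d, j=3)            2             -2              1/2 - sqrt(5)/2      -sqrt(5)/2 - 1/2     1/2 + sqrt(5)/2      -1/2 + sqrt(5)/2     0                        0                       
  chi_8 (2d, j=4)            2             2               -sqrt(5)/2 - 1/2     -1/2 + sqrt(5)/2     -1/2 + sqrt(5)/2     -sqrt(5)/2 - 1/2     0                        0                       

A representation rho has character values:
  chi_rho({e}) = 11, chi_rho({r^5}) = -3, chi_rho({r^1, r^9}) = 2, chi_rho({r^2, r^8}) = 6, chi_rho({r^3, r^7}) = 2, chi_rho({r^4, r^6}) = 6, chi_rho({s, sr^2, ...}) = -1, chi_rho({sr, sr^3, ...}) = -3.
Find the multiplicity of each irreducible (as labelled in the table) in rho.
Multiplicities: chi_1: 1, chi_2: 3, chi_3: 2, chi_4: 1, chi_5: 1, chi_6: 0, chi_7: 1, chi_8: 0.

Justification: Use <chi_rho, chi> = (1/|G|) sum_C |C| * chi_rho(C) * conj(chi(C)) with |G| = 20 for each irreducible chi in the table:
  <chi_rho, chi_1> = (1/20)[1*(11)*conj(1) + 1*(-3)*conj(1) + 2*(2)*conj(1) + 2*(6)*conj(1) + 2*(2)*conj(1) + 2*(6)*conj(1) + 5*(-1)*conj(1) + 5*(-3)*conj(1)]
      = (1/20)[(11) + (-3) + (4) + (12) + (4) + (12) + (-5) + (-15)] = 20/20 = 1
  <chi_rho, chi_2> = (1/20)[1*(11)*conj(1) + 1*(-3)*conj(1) + 2*(2)*conj(1) + 2*(6)*conj(1) + 2*(2)*conj(1) + 2*(6)*conj(1) + 5*(-1)*conj(-1) + 5*(-3)*conj(-1)]
      = (1/20)[(11) + (-3) + (4) + (12) + (4) + (12) + (5) + (15)] = 60/20 = 3
  <chi_rho, chi_3> = (1/20)[1*(11)*conj(1) + 1*(-3)*conj(-1) + 2*(2)*conj(-1) + 2*(6)*conj(1) + 2*(2)*conj(-1) + 2*(6)*conj(1) + 5*(-1)*conj(1) + 5*(-3)*conj(-1)]
      = (1/20)[(11) + (3) + (-4) + (12) + (-4) + (12) + (-5) + (15)] = 40/20 = 2
  <chi_rho, chi_4> = (1/20)[1*(11)*conj(1) + 1*(-3)*conj(-1) + 2*(2)*conj(-1) + 2*(6)*conj(1) + 2*(2)*conj(-1) + 2*(6)*conj(1) + 5*(-1)*conj(-1) + 5*(-3)*conj(1)]
      = (1/20)[(11) + (3) + (-4) + (12) + (-4) + (12) + (5) + (-15)] = 20/20 = 1
  <chi_rho, chi_5> = (1/20)[1*(11)*conj(2) + 1*(-3)*conj(-2) + 2*(2)*conj(1/2 + sqrt(5)/2) + 2*(6)*conj(-1/2 + sqrt(5)/2) + 2*(2)*conj(1/2 - sqrt(5)/2) + 2*(6)*conj(-sqrt(5)/2 - 1/2) + 5*(-1)*conj(0) + 5*(-3)*conj(0)]
      = (1/20)[(22) + (6) + (2 + 2*sqrt(5)) + (-6 + 6*sqrt(5)) + (2 - 2*sqrt(5)) + (-6*sqrt(5) - 6) + (0) + (0)] = 20/20 = 1
  <chi_rho, chi_6> = (1/20)[1*(11)*conj(2) + 1*(-3)*conj(2) + 2*(2)*conj(-1/2 + sqrt(5)/2) + 2*(6)*conj(-sqrt(5)/2 - 1/2) + 2*(2)*conj(-sqrt(5)/2 - 1/2) + 2*(6)*conj(-1/2 + sqrt(5)/2) + 5*(-1)*conj(0) + 5*(-3)*conj(0)]
      = (1/20)[(22) + (-6) + (-2 + 2*sqrt(5)) + (-6*sqrt(5) - 6) + (-2*sqrt(5) - 2) + (-6 + 6*sqrt(5)) + (0) + (0)] = 0/20 = 0
  <chi_rho, chi_7> = (1/20)[1*(11)*conj(2) + 1*(-3)*conj(-2) + 2*(2)*conj(1/2 - sqrt(5)/2) + 2*(6)*conj(-sqrt(5)/2 - 1/2) + 2*(2)*conj(1/2 + sqrt(5)/2) + 2*(6)*conj(-1/2 + sqrt(5)/2) + 5*(-1)*conj(0) + 5*(-3)*conj(0)]
      = (1/20)[(22) + (6) + (2 - 2*sqrt(5)) + (-6*sqrt(5) - 6) + (2 + 2*sqrt(5)) + (-6 + 6*sqrt(5)) + (0) + (0)] = 20/20 = 1
  <chi_rho, chi_8> = (1/20)[1*(11)*conj(2) + 1*(-3)*conj(2) + 2*(2)*conj(-sqrt(5)/2 - 1/2) + 2*(6)*conj(-1/2 + sqrt(5)/2) + 2*(2)*conj(-1/2 + sqrt(5)/2) + 2*(6)*conj(-sqrt(5)/2 - 1/2) + 5*(-1)*conj(0) + 5*(-3)*conj(0)]
      = (1/20)[(22) + (-6) + (-2*sqrt(5) - 2) + (-6 + 6*sqrt(5)) + (-2 + 2*sqrt(5)) + (-6*sqrt(5) - 6) + (0) + (0)] = 0/20 = 0
Dimension check: dim(rho) = sum (mult * dim) = 1*1 + 3*1 + 2*1 + 1*1 + 1*2 + 0*2 + 1*2 + 0*2 = 11 = chi_rho(e) = 11.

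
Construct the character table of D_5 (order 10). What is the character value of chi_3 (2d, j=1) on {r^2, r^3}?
Conjugacy classes: {e} of size 1, {r^1, r^4} of size 2, {r^2, r^3} of size 2, {s, sr, ..., sr^4} of size 5.
Character table:
  irrep \ class              {e} (size 1)  {r^1, r^4} (size 2)  {r^2, r^3} (size 2)  {s, sr, ..., sr^4} (size 5)
  chi_1 (triv)               1             1                    1                    1                          
  chi_2 (sign: r->1, s->-1)  1             1                    1                    -1                         
  chi_3 (2d, j=1)            2             -1/2 + sqrt(5)/2     -sqrt(5)/2 - 1/2     0                          
  chi_4 (2d, j=2)            2             -sqrt(5)/2 - 1/2     -1/2 + sqrt(5)/2     0                          

Spot check: chi_3 (2d, j=1) on {r^2, r^3} = -sqrt(5)/2 - 1/2.

Explanation: D_5 has order 2*5 = 10 with 4 conjugacy classes, hence 4 irreducibles. Sum of squared dims 1 + 1 + 4 + 4 = 10 = |G|. Linear characters come from the abelianisation; the 2-dimensional irreps have character r^k -> 2*cos(2*pi*j*k/5), reflections -> 0.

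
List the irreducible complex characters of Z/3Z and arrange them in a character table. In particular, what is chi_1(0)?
Character table of Z/3Z (irreps indexed chi_0,...,chi_2 with chi_k(m) = zeta_3^(k*m), zeta_3 = exp(2*pi*i/3)):
  irrep \ class  {0} (size 1)  {1} (size 1)    {2} (size 1)  
  chi_0          1             1               1             
  chi_1          1             exp(2*I*pi/3)   exp(-2*I*pi/3)
  chi_2          1             exp(-2*I*pi/3)  exp(2*I*pi/3) 

Spot check: chi_1(0) = zeta_3^(1*0) = zeta_3^0 = 1.

Z/3Z is abelian, so all 3 irreducible complex representations are 1-dimensional. They are given by chi_k(m) = zeta_3^(k*m) for k = 0,...,2. Row orthogonality: sum_m chi_k(m) conj(chi_l(m)) = 3 * [k = l].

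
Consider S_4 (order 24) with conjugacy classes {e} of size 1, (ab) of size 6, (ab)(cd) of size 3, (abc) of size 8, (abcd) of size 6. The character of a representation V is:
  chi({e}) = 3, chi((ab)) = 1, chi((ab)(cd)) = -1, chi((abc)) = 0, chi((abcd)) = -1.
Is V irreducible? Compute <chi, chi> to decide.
Irreducible: <chi, chi> = 1.

Solution. <chi, chi> = (1/|G|) sum_C |C| * |chi(C)|^2 = (1/24)[1*|3|^2 + 6*|1|^2 + 3*|-1|^2 + 8*|0|^2 + 6*|-1|^2]
  = (1/24)[(9) + (6) + (3) + (0) + (6)] = 24/24 = 1.
A character is irreducible iff <chi, chi> = 1, so this representation is irreducible.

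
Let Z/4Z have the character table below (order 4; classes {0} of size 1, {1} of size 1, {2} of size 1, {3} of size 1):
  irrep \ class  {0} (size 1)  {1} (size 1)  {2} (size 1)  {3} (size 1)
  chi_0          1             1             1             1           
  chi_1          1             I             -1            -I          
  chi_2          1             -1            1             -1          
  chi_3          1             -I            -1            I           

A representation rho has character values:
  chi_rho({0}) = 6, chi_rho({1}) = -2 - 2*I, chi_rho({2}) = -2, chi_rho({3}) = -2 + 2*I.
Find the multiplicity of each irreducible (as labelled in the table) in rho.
Multiplicities: chi_0: 0, chi_1: 1, chi_2: 2, chi_3: 3.

Justification: Use <chi_rho, chi> = (1/|G|) sum_C |C| * chi_rho(C) * conj(chi(C)) with |G| = 4 for each irreducible chi in the table:
  <chi_rho, chi_0> = (1/4)[1*(6)*conj(1) + 1*(-2 - 2*I)*conj(1) + 1*(-2)*conj(1) + 1*(-2 + 2*I)*conj(1)]
      = (1/4)[(6) + (-2 - 2*I) + (-2) + (-2 + 2*I)] = 0/4 = 0
  <chi_rho, chi_1> = (1/4)[1*(6)*conj(1) + 1*(-2 - 2*I)*conj(I) + 1*(-2)*conj(-1) + 1*(-2 + 2*I)*conj(-I)]
      = (1/4)[(6) + (-2 + 2*I) + (2) + (-2 - 2*I)] = 4/4 = 1
  <chi_rho, chi_2> = (1/4)[1*(6)*conj(1) + 1*(-2 - 2*I)*conj(-1) + 1*(-2)*conj(1) + 1*(-2 + 2*I)*conj(-1)]
      = (1/4)[(6) + (2 + 2*I) + (-2) + (2 - 2*I)] = 8/4 = 2
  <chi_rho, chi_3> = (1/4)[1*(6)*conj(1) + 1*(-2 - 2*I)*conj(-I) + 1*(-2)*conj(-1) + 1*(-2 + 2*I)*conj(I)]
      = (1/4)[(6) + (2 - 2*I) + (2) + (2 + 2*I)] = 12/4 = 3
(Exp terms are combined using exp(i*s)*conj(exp(i*t)) = exp(i*(s-t)), and sums of them are collapsed using the identity that for every m > 1 the m distinct m-th roots of unity sum to 0, e.g. 1 + exp(2*I*pi/3) + exp(-2*I*pi/3) = 0.)
Dimension check: dim(rho) = sum (mult * dim) = 0*1 + 1*1 + 2*1 + 3*1 = 6 = chi_rho(e) = 6.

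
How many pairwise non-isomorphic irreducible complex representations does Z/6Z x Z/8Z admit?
48

Justification: The number of irreducible complex representations of a finite group equals its number of conjugacy classes. Z/6Z x Z/8Z is abelian of order 48, so every element is its own conjugacy class: 48 classes, so Z/6Z x Z/8Z (order 48) has exactly 48 irreducible complex representations.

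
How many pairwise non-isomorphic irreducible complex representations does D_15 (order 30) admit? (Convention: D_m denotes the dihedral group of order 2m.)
9

Justification: The number of irreducible complex representations of a finite group equals its number of conjugacy classes. D_15 has 9 conjugacy classes ((n+3)/2 for n odd), so D_15 (order 30) has exactly 9 irreducible complex representations.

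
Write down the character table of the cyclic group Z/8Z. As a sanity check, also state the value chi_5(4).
Character table of Z/8Z (irreps indexed chi_0,...,chi_7 with chi_k(m) = zeta_8^(k*m), zeta_8 = exp(2*pi*i/8)):
  irrep \ class  {0} (size 1)  {1} (size 1)    {2} (size 1)  {3} (size 1)    {4} (size 1)  {5} (size 1)    {6} (size 1)  {7} (size 1)  
  chi_0          1             1               1             1               1             1               1             1             
  chi_1          1             exp(I*pi/4)     I             exp(3*I*pi/4)   -1            exp(-3*I*pi/4)  -I            exp(-I*pi/4)  
  chi_2          1             I               -1            -I              1             I               -1            -I            
  chi_3          1             exp(3*I*pi/4)   -I            exp(I*pi/4)     -1            exp(-I*pi/4)    I             exp(-3*I*pi/4)
  chi_4          1             -1              1             -1              1             -1              1             -1            
  chi_5          1             exp(-3*I*pi/4)  I             exp(-I*pi/4)    -1            exp(I*pi/4)     -I            exp(3*I*pi/4) 
  chi_6          1             -I              -1            I               1             -I              -1            I             
  chi_7          1             exp(-I*pi/4)    -I            exp(-3*I*pi/4)  -1            exp(3*I*pi/4)   I             exp(I*pi/4)   

Spot check: chi_5(4) = zeta_8^(5*4) = zeta_8^20 = -1.

Proof sketch: Z/8Z is abelian, so all 8 irreducible complex representations are 1-dimensional. They are given by chi_k(m) = zeta_8^(k*m) for k = 0,...,7. Row orthogonality: sum_m chi_k(m) conj(chi_l(m)) = 8 * [k = l].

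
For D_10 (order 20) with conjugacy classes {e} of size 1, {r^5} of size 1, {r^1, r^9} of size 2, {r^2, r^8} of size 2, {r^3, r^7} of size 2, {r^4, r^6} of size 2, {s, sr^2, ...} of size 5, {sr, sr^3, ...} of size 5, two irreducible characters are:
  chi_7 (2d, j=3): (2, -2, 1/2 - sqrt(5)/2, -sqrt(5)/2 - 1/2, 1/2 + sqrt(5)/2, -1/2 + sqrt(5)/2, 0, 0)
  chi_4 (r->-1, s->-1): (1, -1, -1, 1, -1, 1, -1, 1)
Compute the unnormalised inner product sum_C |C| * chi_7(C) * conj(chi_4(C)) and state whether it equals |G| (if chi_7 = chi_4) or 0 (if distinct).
Sum = 0; so <chi_7, chi_4> = 0 (distinct irreducibles are orthogonal).

Reasoning: Compute term by term over conjugacy classes (|C| * chi_7(C) * conj(chi_4(C))):
  1*(2)*conj(1) + 1*(-2)*conj(-1) + 2*(1/2 - sqrt(5)/2)*conj(-1) + 2*(-sqrt(5)/2 - 1/2)*conj(1) + 2*(1/2 + sqrt(5)/2)*conj(-1) + 2*(-1/2 + sqrt(5)/2)*conj(1) + 5*(0)*conj(-1) + 5*(0)*conj(1)
  = (2) + (2) + (-1 + sqrt(5)) + (-sqrt(5) - 1) + (-sqrt(5) - 1) + (-1 + sqrt(5)) + (0) + (0)
  = 0.
Dividing by |G| = 20 gives 0/20 = 0, matching the row-orthogonality relation <chi_7, chi_4> = [chi_7 = chi_4].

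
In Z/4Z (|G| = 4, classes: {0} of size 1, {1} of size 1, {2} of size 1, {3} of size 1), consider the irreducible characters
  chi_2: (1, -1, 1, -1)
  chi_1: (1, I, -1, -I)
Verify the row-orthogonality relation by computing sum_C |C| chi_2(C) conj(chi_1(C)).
Sum = 0; so <chi_2, chi_1> = 0 (distinct irreducibles are orthogonal).

Proof sketch: Compute term by term over conjugacy classes (|C| * chi_2(C) * conj(chi_1(C))):
  1*(1)*conj(1) + 1*(-1)*conj(I) + 1*(1)*conj(-1) + 1*(-1)*conj(-I)
  = (1) + (I) + (-1) + (-I)
  = 0.
(Exp terms are combined using exp(i*s)*conj(exp(i*t)) = exp(i*(s-t)), and sums of them are collapsed using the identity that for every m > 1 the m distinct m-th roots of unity sum to 0, e.g. 1 + exp(2*I*pi/3) + exp(-2*I*pi/3) = 0.)
Dividing by |G| = 4 gives 0/4 = 0, matching the row-orthogonality relation <chi_2, chi_1> = [chi_2 = chi_1].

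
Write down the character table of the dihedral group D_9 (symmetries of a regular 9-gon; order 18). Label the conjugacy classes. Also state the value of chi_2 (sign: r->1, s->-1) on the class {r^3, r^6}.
Conjugacy classes: {e} of size 1, {r^1, r^8} of size 2, {r^2, r^7} of size 2, {r^3, r^6} of size 2, {r^4, r^5} of size 2, {s, sr, ..., sr^8} of size 9.
Character table:
  irrep \ class              {e} (size 1)  {r^1, r^8} (size 2)  {r^2, r^7} (size 2)  {r^3, r^6} (size 2)  {r^4, r^5} (size 2)  {s, sr, ..., sr^8} (size 9)
  chi_1 (triv)               1             1                    1                    1                    1                    1                          
  chi_2 (sign: r->1, s->-1)  1             1                    1                    1                    1                    -1                         
  chi_3 (2d, j=1)            2             2*cos(2*pi/9)        2*cos(4*pi/9)        -1                   -2*cos(pi/9)         0                          
  chi_4 (2d, j=2)            2             2*cos(4*pi/9)        -2*cos(pi/9)         -1                   2*cos(2*pi/9)        0                          
  chi_5 (2d, j=3)            2             -1                   -1                   2                    -1                   0                          
  chi_6 (2d, j=4)            2             -2*cos(pi/9)         2*cos(2*pi/9)        -1                   2*cos(4*pi/9)        0                          

Spot check: chi_2 (sign: r->1, s->-1) on {r^3, r^6} = 1.

Working: D_9 has order 2*9 = 18 with 6 conjugacy classes, hence 6 irreducibles. Sum of squared dims 1 + 1 + 4 + 4 + 4 + 4 = 18 = |G|. Linear characters come from the abelianisation; the 2-dimensional irreps have character r^k -> 2*cos(2*pi*j*k/9), reflections -> 0.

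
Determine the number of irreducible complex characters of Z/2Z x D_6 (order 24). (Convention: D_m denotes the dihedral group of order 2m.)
12

Justification: The number of irreducible complex representations of a finite group equals its number of conjugacy classes. For a direct product, #classes(G x H) = #classes(G) * #classes(H). Z/2Z has 2 classes (abelian), D_6 has 6 classes, so 2 * 6 = 12, so Z/2Z x D_6 (order 24) has exactly 12 irreducible complex representations.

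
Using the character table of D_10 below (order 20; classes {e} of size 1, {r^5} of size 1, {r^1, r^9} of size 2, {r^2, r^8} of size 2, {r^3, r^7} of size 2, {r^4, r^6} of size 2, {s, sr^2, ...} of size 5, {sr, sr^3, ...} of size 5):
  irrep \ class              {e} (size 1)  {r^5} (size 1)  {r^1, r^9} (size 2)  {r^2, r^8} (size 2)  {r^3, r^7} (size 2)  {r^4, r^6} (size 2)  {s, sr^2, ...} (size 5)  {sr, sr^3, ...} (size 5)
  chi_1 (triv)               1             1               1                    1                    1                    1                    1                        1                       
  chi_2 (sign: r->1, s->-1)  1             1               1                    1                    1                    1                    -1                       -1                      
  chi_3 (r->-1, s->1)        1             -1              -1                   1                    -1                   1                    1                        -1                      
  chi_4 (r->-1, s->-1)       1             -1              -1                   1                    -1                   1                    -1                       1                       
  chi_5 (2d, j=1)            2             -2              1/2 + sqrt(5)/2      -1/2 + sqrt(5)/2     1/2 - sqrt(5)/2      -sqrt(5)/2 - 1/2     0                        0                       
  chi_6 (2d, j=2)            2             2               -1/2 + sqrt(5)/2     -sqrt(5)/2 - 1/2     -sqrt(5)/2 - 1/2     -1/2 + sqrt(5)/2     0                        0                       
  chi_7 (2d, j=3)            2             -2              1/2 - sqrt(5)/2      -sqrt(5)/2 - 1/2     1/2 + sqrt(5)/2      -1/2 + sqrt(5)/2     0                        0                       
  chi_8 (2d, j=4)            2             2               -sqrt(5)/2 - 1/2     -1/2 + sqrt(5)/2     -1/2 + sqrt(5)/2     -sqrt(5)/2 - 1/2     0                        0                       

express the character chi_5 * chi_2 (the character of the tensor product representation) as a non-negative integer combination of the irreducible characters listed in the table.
chi_5 tensor chi_2 = chi_5 (all other irreducibles have multiplicity 0).

Explanation: The character of a tensor product is the pointwise product (chi_5 * chi_2)(C) = chi_5(C) * chi_2(C):
  {e}: (2)*(1), {r^5}: (-2)*(1), {r^1, r^9}: (1/2 + sqrt(5)/2)*(1), {r^2, r^8}: (-1/2 + sqrt(5)/2)*(1), {r^3, r^7}: (1/2 - sqrt(5)/2)*(1), {r^4, r^6}: (-sqrt(5)/2 - 1/2)*(1), {s, sr^2, ...}: (0)*(-1), {sr, sr^3, ...}: (0)*(-1)
so (chi_5 * chi_2) takes values
  {e} -> 2, {r^5} -> -2, {r^1, r^9} -> 1/2 + sqrt(5)/2, {r^2, r^8} -> -1/2 + sqrt(5)/2, {r^3, r^7} -> 1/2 - sqrt(5)/2, {r^4, r^6} -> -sqrt(5)/2 - 1/2, {s, sr^2, ...} -> 0, {sr, sr^3, ...} -> 0.
Now take the inner product of this character with each irreducible chi from the table, <chi_5*chi_2, chi> = (1/20) sum_C |C| (chi_5*chi_2)(C) conj(chi(C)):
  <chi_5*chi_2, chi_1> = (1/20)[1*(2)*conj(1) + 1*(-2)*conj(1) + 2*(1/2 + sqrt(5)/2)*conj(1) + 2*(-1/2 + sqrt(5)/2)*conj(1) + 2*(1/2 - sqrt(5)/2)*conj(1) + 2*(-sqrt(5)/2 - 1/2)*conj(1) + 5*(0)*conj(1) + 5*(0)*conj(1)]
      = (1/20)[(2) + (-2) + (1 + sqrt(5)) + (-1 + sqrt(5)) + (1 - sqrt(5)) + (-sqrt(5) - 1) + (0) + (0)] = 0/20 = 0
  <chi_5*chi_2, chi_2> = (1/20)[1*(2)*conj(1) + 1*(-2)*conj(1) + 2*(1/2 + sqrt(5)/2)*conj(1) + 2*(-1/2 + sqrt(5)/2)*conj(1) + 2*(1/2 - sqrt(5)/2)*conj(1) + 2*(-sqrt(5)/2 - 1/2)*conj(1) + 5*(0)*conj(-1) + 5*(0)*conj(-1)]
      = (1/20)[(2) + (-2) + (1 + sqrt(5)) + (-1 + sqrt(5)) + (1 - sqrt(5)) + (-sqrt(5) - 1) + (0) + (0)] = 0/20 = 0
  <chi_5*chi_2, chi_3> = (1/20)[1*(2)*conj(1) + 1*(-2)*conj(-1) + 2*(1/2 + sqrt(5)/2)*conj(-1) + 2*(-1/2 + sqrt(5)/2)*conj(1) + 2*(1/2 - sqrt(5)/2)*conj(-1) + 2*(-sqrt(5)/2 - 1/2)*conj(1) + 5*(0)*conj(1) + 5*(0)*conj(-1)]
      = (1/20)[(2) + (2) + (-sqrt(5) - 1) + (-1 + sqrt(5)) + (-1 + sqrt(5)) + (-sqrt(5) - 1) + (0) + (0)] = 0/20 = 0
  <chi_5*chi_2, chi_4> = (1/20)[1*(2)*conj(1) + 1*(-2)*conj(-1) + 2*(1/2 + sqrt(5)/2)*conj(-1) + 2*(-1/2 + sqrt(5)/2)*conj(1) + 2*(1/2 - sqrt(5)/2)*conj(-1) + 2*(-sqrt(5)/2 - 1/2)*conj(1) + 5*(0)*conj(-1) + 5*(0)*conj(1)]
      = (1/20)[(2) + (2) + (-sqrt(5) - 1) + (-1 + sqrt(5)) + (-1 + sqrt(5)) + (-sqrt(5) - 1) + (0) + (0)] = 0/20 = 0
  <chi_5*chi_2, chi_5> = (1/20)[1*(2)*conj(2) + 1*(-2)*conj(-2) + 2*(1/2 + sqrt(5)/2)*conj(1/2 + sqrt(5)/2) + 2*(-1/2 + sqrt(5)/2)*conj(-1/2 + sqrt(5)/2) + 2*(1/2 - sqrt(5)/2)*conj(1/2 - sqrt(5)/2) + 2*(-sqrt(5)/2 - 1/2)*conj(-sqrt(5)/2 - 1/2) + 5*(0)*conj(0) + 5*(0)*conj(0)]
      = (1/20)[(4) + (4) + (sqrt(5) + 3) + (3 - sqrt(5)) + (3 - sqrt(5)) + (sqrt(5) + 3) + (0) + (0)] = 20/20 = 1
  <chi_5*chi_2, chi_6> = (1/20)[1*(2)*conj(2) + 1*(-2)*conj(2) + 2*(1/2 + sqrt(5)/2)*conj(-1/2 + sqrt(5)/2) + 2*(-1/2 + sqrt(5)/2)*conj(-sqrt(5)/2 - 1/2) + 2*(1/2 - sqrt(5)/2)*conj(-sqrt(5)/2 - 1/2) + 2*(-sqrt(5)/2 - 1/2)*conj(-1/2 + sqrt(5)/2) + 5*(0)*conj(0) + 5*(0)*conj(0)]
      = (1/20)[(4) + (-4) + (2) + (-2) + (2) + (-2) + (0) + (0)] = 0/20 = 0
  <chi_5*chi_2, chi_7> = (1/20)[1*(2)*conj(2) + 1*(-2)*conj(-2) + 2*(1/2 + sqrt(5)/2)*conj(1/2 - sqrt(5)/2) + 2*(-1/2 + sqrt(5)/2)*conj(-sqrt(5)/2 - 1/2) + 2*(1/2 - sqrt(5)/2)*conj(1/2 + sqrt(5)/2) + 2*(-sqrt(5)/2 - 1/2)*conj(-1/2 + sqrt(5)/2) + 5*(0)*conj(0) + 5*(0)*conj(0)]
      = (1/20)[(4) + (4) + (-2) + (-2) + (-2) + (-2) + (0) + (0)] = 0/20 = 0
  <chi_5*chi_2, chi_8> = (1/20)[1*(2)*conj(2) + 1*(-2)*conj(2) + 2*(1/2 + sqrt(5)/2)*conj(-sqrt(5)/2 - 1/2) + 2*(-1/2 + sqrt(5)/2)*conj(-1/2 + sqrt(5)/2) + 2*(1/2 - sqrt(5)/2)*conj(-1/2 + sqrt(5)/2) + 2*(-sqrt(5)/2 - 1/2)*conj(-sqrt(5)/2 - 1/2) + 5*(0)*conj(0) + 5*(0)*conj(0)]
      = (1/20)[(4) + (-4) + (-3 - sqrt(5)) + (3 - sqrt(5)) + (-3 + sqrt(5)) + (sqrt(5) + 3) + (0) + (0)] = 0/20 = 0
Hence the multiplicities are chi_5: 1. Dimension check: dim(chi_5)*dim(chi_2) = 2*1 = 2 and sum (mult * dim) = 1*2 = 2.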